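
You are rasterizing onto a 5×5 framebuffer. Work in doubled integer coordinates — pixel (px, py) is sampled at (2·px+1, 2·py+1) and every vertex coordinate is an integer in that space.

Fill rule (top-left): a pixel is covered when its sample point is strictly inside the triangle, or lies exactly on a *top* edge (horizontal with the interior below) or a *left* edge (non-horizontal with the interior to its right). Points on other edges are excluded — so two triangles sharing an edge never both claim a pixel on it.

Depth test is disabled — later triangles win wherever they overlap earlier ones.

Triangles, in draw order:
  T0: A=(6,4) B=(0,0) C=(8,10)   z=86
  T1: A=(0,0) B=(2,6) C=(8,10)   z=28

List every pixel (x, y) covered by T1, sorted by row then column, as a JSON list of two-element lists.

T0:
  2·area = 28  (B↔C swapped to make it positive)
  edge (6, 4)→(8, 10): d=(2,6) right/bottom  bias=-1
  edge (8, 10)→(0, 0): d=(-8,-10) top-left  bias=+0
  edge (0, 0)→(6, 4): d=(6,4) right/bottom  bias=-1
    (0,0)@(1, 1): e=[24,2,2] → █
    (1,0)@(3, 1): e=[12,22,-6] → ·
    (2,0)@(5, 1): e=[0,42,-14] → ·  [on edge]
    (0,1)@(1, 3): e=[28,-14,14] → ·
    (1,1)@(3, 3): e=[16,6,6] → █
    (2,1)@(5, 3): e=[4,26,-2] → ·
    (1,2)@(3, 5): e=[20,-10,18] → ·
    (2,2)@(5, 5): e=[8,10,10] → █
    (3,2)@(7, 5): e=[-4,30,2] → ·
    (2,3)@(5, 7): e=[12,-6,22] → ·
    (3,3)@(7, 7): e=[0,14,14] → ·  [on edge]
  covered (3 px):
    █ · · · ·
    · █ · · ·
    · · █ · ·
    · · · · ·
    · · · · ·
T1:
  2·area = 28  (B↔C swapped to make it positive)
  edge (0, 0)→(8, 10): d=(8,10) right/bottom  bias=-1
  edge (8, 10)→(2, 6): d=(-6,-4) top-left  bias=+0
  edge (2, 6)→(0, 0): d=(-2,-6) top-left  bias=+0
    (0,1)@(1, 3): e=[14,14,0] → █  [on edge]
    (1,1)@(3, 3): e=[-6,22,12] → ·
    (0,2)@(1, 5): e=[30,2,-4] → ·
    (1,2)@(3, 5): e=[10,10,8] → █
    (2,2)@(5, 5): e=[-10,18,20] → ·
    (1,3)@(3, 7): e=[26,-2,4] → ·
    (2,3)@(5, 7): e=[6,6,16] → █
    (3,3)@(7, 7): e=[-14,14,28] → ·
    (1,4)@(3, 9): e=[42,-14,0] → ·  [on edge]
    (2,4)@(5, 9): e=[22,-6,12] → ·
    (3,4)@(7, 9): e=[2,2,24] → █
    (4,4)@(9, 9): e=[-18,10,36] → ·
  covered (4 px):
    · · · · ·
    █ · · · ·
    · █ · · ·
    · · █ · ·
    · · · █ ·

Answer: [[0,1],[1,2],[2,3],[3,4]]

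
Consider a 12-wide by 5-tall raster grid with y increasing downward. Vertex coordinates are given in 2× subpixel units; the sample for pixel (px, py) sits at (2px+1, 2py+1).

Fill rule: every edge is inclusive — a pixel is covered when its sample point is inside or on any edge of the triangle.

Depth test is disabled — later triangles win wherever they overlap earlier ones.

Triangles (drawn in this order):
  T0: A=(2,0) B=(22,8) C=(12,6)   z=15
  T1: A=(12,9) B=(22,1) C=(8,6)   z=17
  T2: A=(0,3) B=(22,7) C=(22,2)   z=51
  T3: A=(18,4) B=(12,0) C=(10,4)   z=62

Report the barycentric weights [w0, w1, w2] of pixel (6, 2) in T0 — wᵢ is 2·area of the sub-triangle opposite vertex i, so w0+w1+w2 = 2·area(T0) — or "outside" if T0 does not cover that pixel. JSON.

T0:
  2·area = 40
  edge (2, 0)→(22, 8): d=(20,8) inclusive
  edge (22, 8)→(12, 6): d=(-10,-2) inclusive
  edge (12, 6)→(2, 0): d=(-10,-6) inclusive
    (3,1)@(7, 3): e=[20,20,0] → █  [on edge]
    (4,1)@(9, 3): e=[4,24,12] → █
    (5,1)@(11, 3): e=[-12,28,24] → ·
    (3,2)@(7, 5): e=[60,0,-20] → ·  [on edge]
    (4,2)@(9, 5): e=[44,4,-8] → ·
    (5,2)@(11, 5): e=[28,8,4] → █
    (6,2)@(13, 5): e=[12,12,16] → █
    (7,2)@(15, 5): e=[-4,16,28] → ·
    (5,3)@(11, 7): e=[68,-12,-16] → ·
    (6,3)@(13, 7): e=[52,-8,-4] → ·
    (8,3)@(17, 7): e=[20,0,20] → █  [on edge]
    (9,3)@(19, 7): e=[4,4,32] → █
    (8,4)@(17, 9): e=[60,-20,0] → ·  [on edge]
  covered (6 px):
    · · · · · · · · · · · ·
    · · · █ █ · · · · · · ·
    · · · · · █ █ · · · · ·
    · · · · · · · · █ █ · ·
    · · · · · · · · · · · ·
T1:
  2·area = 62  (B↔C swapped to make it positive)
  edge (12, 9)→(8, 6): d=(-4,-3) inclusive
  edge (8, 6)→(22, 1): d=(14,-5) inclusive
  edge (22, 1)→(12, 9): d=(-10,8) inclusive
    (8,1)@(17, 3): e=[39,3,20] → █
    (9,1)@(19, 3): e=[45,13,4] → █
    (10,1)@(21, 3): e=[51,23,-12] → ·
    (5,2)@(11, 5): e=[13,1,48] → █
    (6,2)@(13, 5): e=[19,11,32] → █
    (7,2)@(15, 5): e=[25,21,16] → █
    (8,2)@(17, 5): e=[31,31,0] → █  [on edge]
    (9,2)@(19, 5): e=[37,41,-16] → ·
    (5,3)@(11, 7): e=[5,29,28] → █
    (7,3)@(15, 7): e=[17,49,-4] → ·
    (8,3)@(17, 7): e=[23,59,-20] → ·
    (5,4)@(11, 9): e=[-3,57,8] → ·
  covered (8 px):
    · · · · · · · · · · · ·
    · · · · · · · · █ █ · ·
    · · · · · █ █ █ █ · · ·
    · · · · · █ █ · · · · ·
    · · · · · · · · · · · ·
T2:
  2·area = 110  (B↔C swapped to make it positive)
  edge (0, 3)→(22, 2): d=(22,-1) inclusive
  edge (22, 2)→(22, 7): d=(0,5) inclusive
  edge (22, 7)→(0, 3): d=(-22,-4) inclusive
    (0,1)@(1, 3): e=[1,105,4] → █
    (1,1)@(3, 3): e=[3,95,12] → █
    (2,1)@(5, 3): e=[5,85,20] → █
    (3,1)@(7, 3): e=[7,75,28] → █
    (4,1)@(9, 3): e=[9,65,36] → █
    (5,1)@(11, 3): e=[11,55,44] → █
    (6,1)@(13, 3): e=[13,45,52] → █
    (7,1)@(15, 3): e=[15,35,60] → █
    (8,1)@(17, 3): e=[17,25,68] → █
    (9,1)@(19, 3): e=[19,15,76] → █
    (10,1)@(21, 3): e=[21,5,84] → █
    (11,1)@(23, 3): e=[23,-5,92] → ·
    (5,2)@(11, 5): e=[55,55,0] → █  [on edge]
  covered (17 px):
    · · · · · · · · · · · ·
    █ █ █ █ █ █ █ █ █ █ █ ·
    · · · · · █ █ █ █ █ █ ·
    · · · · · · · · · · · ·
    · · · · · · · · · · · ·
T3:
  2·area = 32  (B↔C swapped to make it positive)
  edge (18, 4)→(10, 4): d=(-8,0) inclusive
  edge (10, 4)→(12, 0): d=(2,-4) inclusive
  edge (12, 0)→(18, 4): d=(6,4) inclusive
    (6,0)@(13, 1): e=[24,6,2] → █
    (7,0)@(15, 1): e=[24,14,-6] → ·
    (5,1)@(11, 3): e=[8,2,22] → █
    (7,1)@(15, 3): e=[8,18,6] → █
    (8,1)@(17, 3): e=[8,26,-2] → ·
    (5,2)@(11, 5): e=[-8,6,34] → ·
    (6,2)@(13, 5): e=[-8,14,26] → ·
    (7,2)@(15, 5): e=[-8,22,18] → ·
  covered (4 px):
    · · · · · · █ · · · · ·
    · · · · · █ █ █ · · · ·
    · · · · · · · · · · · ·
    · · · · · · · · · · · ·
    · · · · · · · · · · · ·

Final: [12,16,12]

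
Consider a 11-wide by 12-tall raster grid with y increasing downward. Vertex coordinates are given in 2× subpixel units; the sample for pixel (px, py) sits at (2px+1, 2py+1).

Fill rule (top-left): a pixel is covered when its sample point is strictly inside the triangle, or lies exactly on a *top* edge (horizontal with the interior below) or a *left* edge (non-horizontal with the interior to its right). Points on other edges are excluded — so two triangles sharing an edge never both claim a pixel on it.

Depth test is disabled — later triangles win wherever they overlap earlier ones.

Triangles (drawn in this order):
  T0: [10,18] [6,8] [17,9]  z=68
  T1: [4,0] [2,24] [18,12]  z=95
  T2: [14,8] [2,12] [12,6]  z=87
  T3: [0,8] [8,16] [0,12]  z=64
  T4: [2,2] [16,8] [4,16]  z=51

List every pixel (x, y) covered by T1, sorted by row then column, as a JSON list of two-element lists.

T0:
  2·area = 106
  edge (10, 18)→(6, 8): d=(-4,-10) top-left  bias=+0
  edge (6, 8)→(17, 9): d=(11,1) right/bottom  bias=-1
  edge (17, 9)→(10, 18): d=(-7,9) right/bottom  bias=-1
    (3,4)@(7, 9): e=[6,10,90] → X
    (4,4)@(9, 9): e=[26,8,72] → X
    (5,4)@(11, 9): e=[46,6,54] → X
    (6,4)@(13, 9): e=[66,4,36] → X
    (7,4)@(15, 9): e=[86,2,18] → X
    (8,4)@(17, 9): e=[106,0,0] → .  [on edge]
    (3,5)@(7, 11): e=[-2,32,76] → .
    (4,5)@(9, 11): e=[18,30,58] → X
    (8,5)@(17, 11): e=[98,22,-14] → .
    (4,6)@(9, 13): e=[10,52,44] → X
    (7,6)@(15, 13): e=[70,46,-10] → .
    (4,7)@(9, 15): e=[2,74,30] → X
  covered (14 px):
    . . . . . . . . . . .
    . . . . . . . . . . .
    . . . . . . . . . . .
    . . . . . . . . . . .
    . . . X X X X X . . .
    . . . . X X X X . . .
    . . . . X X X . . . .
    . . . . X X . . . . .
    . . . . . . . . . . .
    . . . . . . . . . . .
    . . . . . . . . . . .
    . . . . . . . . . . .
T1:
  2·area = 360  (B↔C swapped to make it positive)
  edge (4, 0)→(18, 12): d=(14,12) right/bottom  bias=-1
  edge (18, 12)→(2, 24): d=(-16,12) right/bottom  bias=-1
  edge (2, 24)→(4, 0): d=(2,-24) top-left  bias=+0
    (2,0)@(5, 1): e=[2,332,26] → X
    (3,0)@(7, 1): e=[-22,308,74] → .
    (2,1)@(5, 3): e=[30,300,30] → X
    (3,1)@(7, 3): e=[6,276,78] → X
    (4,1)@(9, 3): e=[-18,252,126] → .
    (2,2)@(5, 5): e=[58,268,34] → X
    (4,2)@(9, 5): e=[10,220,130] → X
    (5,2)@(11, 5): e=[-14,196,178] → .
    (2,3)@(5, 7): e=[86,236,38] → X
    (5,3)@(11, 7): e=[14,164,182] → X
    (6,3)@(13, 7): e=[-10,140,230] → .
    (2,4)@(5, 9): e=[114,204,42] → X
  covered (45 px):
    . . X . . . . . . . .
    . . X X . . . . . . .
    . . X X X . . . . . .
    . . X X X X . . . . .
    . . X X X X X . . . .
    . . X X X X X X . . .
    . X X X X X X X . . .
    . X X X X X X . . . .
    . X X X X X . . . . .
    . X X X . . . . . . .
    . X X . . . . . . . .
    . X . . . . . . . . .
T2:
  2·area = 32
  edge (14, 8)→(2, 12): d=(-12,4) right/bottom  bias=-1
  edge (2, 12)→(12, 6): d=(10,-6) top-left  bias=+0
  edge (12, 6)→(14, 8): d=(2,2) right/bottom  bias=-1
    (3,0)@(7, 1): e=[112,-80,0] → .  [on edge]
    (4,1)@(9, 3): e=[80,-48,0] → .  [on edge]
    (8,1)@(17, 3): e=[48,0,-16] → .  [on edge]
    (5,2)@(11, 5): e=[48,-16,0] → .  [on edge]
    (5,3)@(11, 7): e=[24,4,4] → X
    (6,3)@(13, 7): e=[16,16,0] → .  [on edge]
    (8,3)@(17, 7): e=[0,40,-8] → .  [on edge]
    (3,4)@(7, 9): e=[16,0,16] → X  [on edge]
    (4,4)@(9, 9): e=[8,12,12] → X
    (5,4)@(11, 9): e=[0,24,8] → .  [on edge]
    (7,4)@(15, 9): e=[-16,48,0] → .  [on edge]
    (2,5)@(5, 11): e=[0,8,24] → .  [on edge]
    (8,5)@(17, 11): e=[-48,80,0] → .  [on edge]
    (9,6)@(19, 13): e=[-80,112,0] → .  [on edge]
    (10,7)@(21, 15): e=[-112,144,0] → .  [on edge]
  covered (3 px):
    . . . . . . . . . . .
    . . . . . . . . . . .
    . . . . . . . . . . .
    . . . . . X . . . . .
    . . . X X . . . . . .
    . . . . . . . . . . .
    . . . . . . . . . . .
    . . . . . . . . . . .
    . . . . . . . . . . .
    . . . . . . . . . . .
    . . . . . . . . . . .
    . . . . . . . . . . .
T3:
  2·area = 32
  edge (0, 8)→(8, 16): d=(8,8) right/bottom  bias=-1
  edge (8, 16)→(0, 12): d=(-8,-4) top-left  bias=+0
  edge (0, 12)→(0, 8): d=(0,-4) top-left  bias=+0
    (0,4)@(1, 9): e=[0,28,4] → .  [on edge]
    (0,5)@(1, 11): e=[16,12,4] → X
    (1,5)@(3, 11): e=[0,20,12] → .  [on edge]
    (0,6)@(1, 13): e=[32,-4,4] → .
    (1,6)@(3, 13): e=[16,4,12] → X
    (2,6)@(5, 13): e=[0,12,20] → .  [on edge]
    (1,7)@(3, 15): e=[32,-12,12] → .
    (3,7)@(7, 15): e=[0,4,28] → .  [on edge]
    (4,8)@(9, 17): e=[0,-4,36] → .  [on edge]
    (5,9)@(11, 19): e=[0,-12,44] → .  [on edge]
    (6,10)@(13, 21): e=[0,-20,52] → .  [on edge]
    (7,11)@(15, 23): e=[0,-28,60] → .  [on edge]
  covered (2 px):
    . . . . . . . . . . .
    . . . . . . . . . . .
    . . . . . . . . . . .
    . . . . . . . . . . .
    . . . . . . . . . . .
    X . . . . . . . . . .
    . X . . . . . . . . .
    . . . . . . . . . . .
    . . . . . . . . . . .
    . . . . . . . . . . .
    . . . . . . . . . . .
    . . . . . . . . . . .
T4:
  2·area = 184
  edge (2, 2)→(16, 8): d=(14,6) right/bottom  bias=-1
  edge (16, 8)→(4, 16): d=(-12,8) right/bottom  bias=-1
  edge (4, 16)→(2, 2): d=(-2,-14) top-left  bias=+0
    (1,1)@(3, 3): e=[8,164,12] → X
    (2,1)@(5, 3): e=[-4,148,40] → .
    (1,2)@(3, 5): e=[36,140,8] → X
    (2,2)@(5, 5): e=[24,124,36] → X
    (3,2)@(7, 5): e=[12,108,64] → X
    (4,2)@(9, 5): e=[0,92,92] → .  [on edge]
    (1,3)@(3, 7): e=[64,116,4] → X
    (4,3)@(9, 7): e=[28,68,88] → X
    (5,3)@(11, 7): e=[16,52,116] → X
    (6,3)@(13, 7): e=[4,36,144] → X
    (7,3)@(15, 7): e=[-8,20,172] → .
    (1,4)@(3, 9): e=[92,92,0] → X  [on edge]
    (2,11)@(5, 23): e=[276,-92,0] → .  [on edge]
  covered (23 px):
    . . . . . . . . . . .
    . X . . . . . . . . .
    . X X X . . . . . . .
    . X X X X X X . . . .
    . X X X X X X . . . .
    . . X X X X . . . . .
    . . X X . . . . . . .
    . . X . . . . . . . .
    . . . . . . . . . . .
    . . . . . . . . . . .
    . . . . . . . . . . .
    . . . . . . . . . . .

Result: [[2,0],[2,1],[3,1],[2,2],[3,2],[4,2],[2,3],[3,3],[4,3],[5,3],[2,4],[3,4],[4,4],[5,4],[6,4],[2,5],[3,5],[4,5],[5,5],[6,5],[7,5],[1,6],[2,6],[3,6],[4,6],[5,6],[6,6],[7,6],[1,7],[2,7],[3,7],[4,7],[5,7],[6,7],[1,8],[2,8],[3,8],[4,8],[5,8],[1,9],[2,9],[3,9],[1,10],[2,10],[1,11]]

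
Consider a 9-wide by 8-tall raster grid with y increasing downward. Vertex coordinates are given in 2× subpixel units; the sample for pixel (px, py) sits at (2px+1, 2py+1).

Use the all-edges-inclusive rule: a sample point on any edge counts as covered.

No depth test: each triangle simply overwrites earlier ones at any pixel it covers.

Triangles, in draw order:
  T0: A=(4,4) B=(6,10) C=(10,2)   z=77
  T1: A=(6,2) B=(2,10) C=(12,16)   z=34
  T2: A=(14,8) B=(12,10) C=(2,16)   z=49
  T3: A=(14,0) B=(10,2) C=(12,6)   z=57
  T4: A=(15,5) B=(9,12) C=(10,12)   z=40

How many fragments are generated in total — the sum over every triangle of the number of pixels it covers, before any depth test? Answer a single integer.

T0:
  2·area = 40  (B↔C swapped to make it positive)
  edge (4, 4)→(10, 2): d=(6,-2) inclusive
  edge (10, 2)→(6, 10): d=(-4,8) inclusive
  edge (6, 10)→(4, 4): d=(-2,-6) inclusive
    (1,0)@(3, 1): e=[-20,60,0] → ·  [on edge]
    (6,0)@(13, 1): e=[0,-20,60] → ·  [on edge]
    (3,1)@(7, 3): e=[0,20,20] → #  [on edge]
    (4,1)@(9, 3): e=[4,4,32] → #
    (5,1)@(11, 3): e=[8,-12,44] → ·
    (0,2)@(1, 5): e=[0,60,-20] → ·  [on edge]
    (2,2)@(5, 5): e=[8,28,4] → #
    (4,2)@(9, 5): e=[16,-4,28] → ·
    (2,3)@(5, 7): e=[20,20,0] → #  [on edge]
    (4,3)@(9, 7): e=[28,-12,24] → ·
    (2,4)@(5, 9): e=[32,12,-4] → ·
    (3,4)@(7, 9): e=[36,-4,8] → ·
    (3,6)@(7, 13): e=[60,-20,0] → ·  [on edge]
  covered (6 px):
    · · · · · · · · ·
    · · · # # · · · ·
    · · # # · · · · ·
    · · # # · · · · ·
    · · · · · · · · ·
    · · · · · · · · ·
    · · · · · · · · ·
    · · · · · · · · ·
T1:
  2·area = 104  (B↔C swapped to make it positive)
  edge (6, 2)→(12, 16): d=(6,14) inclusive
  edge (12, 16)→(2, 10): d=(-10,-6) inclusive
  edge (2, 10)→(6, 2): d=(4,-8) inclusive
    (2,2)@(5, 5): e=[32,68,4] → #
    (3,2)@(7, 5): e=[4,80,20] → #
    (4,2)@(9, 5): e=[-24,92,36] → ·
    (2,3)@(5, 7): e=[44,48,12] → #
    (4,3)@(9, 7): e=[-12,72,44] → ·
    (1,4)@(3, 9): e=[84,16,4] → #
    (4,4)@(9, 9): e=[0,52,52] → #  [on edge]
    (5,4)@(11, 9): e=[-28,64,68] → ·
    (1,5)@(3, 11): e=[96,-4,12] → ·
    (2,5)@(5, 11): e=[68,8,28] → #
    (5,5)@(11, 11): e=[-16,44,76] → ·
    (2,6)@(5, 13): e=[80,-12,36] → ·
    (3,6)@(7, 13): e=[52,0,52] → #  [on edge]
  covered (14 px):
    · · · · · · · · ·
    · · · · · · · · ·
    · · # # · · · · ·
    · · # # · · · · ·
    · # # # # · · · ·
    · · # # # · · · ·
    · · · # # · · · ·
    · · · · · # · · ·
T2:
  2·area = 8
  edge (14, 8)→(12, 10): d=(-2,2) inclusive
  edge (12, 10)→(2, 16): d=(-10,6) inclusive
  edge (2, 16)→(14, 8): d=(12,-8) inclusive
    (8,2)@(17, 5): e=[0,20,-12] → ·  [on edge]
    (7,3)@(15, 7): e=[0,12,-4] → ·  [on edge]
    (8,3)@(17, 7): e=[-4,0,12] → ·  [on edge]
    (6,4)@(13, 9): e=[0,4,4] → #  [on edge]
    (7,4)@(15, 9): e=[-4,-8,20] → ·
    (5,5)@(11, 11): e=[0,-4,12] → ·  [on edge]
    (6,5)@(13, 11): e=[-4,-16,28] → ·
    (3,6)@(7, 13): e=[4,0,4] → #  [on edge]
    (4,6)@(9, 13): e=[0,-12,20] → ·  [on edge]
    (3,7)@(7, 15): e=[0,-20,28] → ·  [on edge]
  covered (2 px):
    · · · · · · · · ·
    · · · · · · · · ·
    · · · · · · · · ·
    · · · · · · · · ·
    · · · · · · # · ·
    · · · · · · · · ·
    · · · # · · · · ·
    · · · · · · · · ·
T3:
  2·area = 20  (B↔C swapped to make it positive)
  edge (14, 0)→(12, 6): d=(-2,6) inclusive
  edge (12, 6)→(10, 2): d=(-2,-4) inclusive
  edge (10, 2)→(14, 0): d=(4,-2) inclusive
    (6,0)@(13, 1): e=[4,14,2] → #
    (7,0)@(15, 1): e=[-8,22,6] → ·
    (5,1)@(11, 3): e=[12,2,6] → #
    (6,1)@(13, 3): e=[0,10,10] → #  [on edge]
    (7,1)@(15, 3): e=[-12,18,14] → ·
    (5,2)@(11, 5): e=[8,-2,14] → ·
    (6,2)@(13, 5): e=[-4,6,18] → ·
    (5,4)@(11, 9): e=[0,-10,30] → ·  [on edge]
    (4,7)@(9, 15): e=[0,-30,50] → ·  [on edge]
  covered (3 px):
    · · · · · · # · ·
    · · · · · # # · ·
    · · · · · · · · ·
    · · · · · · · · ·
    · · · · · · · · ·
    · · · · · · · · ·
    · · · · · · · · ·
    · · · · · · · · ·
T4:
  2·area = 7  (B↔C swapped to make it positive)
  edge (15, 5)→(10, 12): d=(-5,7) inclusive
  edge (10, 12)→(9, 12): d=(-1,0) inclusive
  edge (9, 12)→(15, 5): d=(6,-7) inclusive
    (7,2)@(15, 5): e=[0,7,0] → #  [on edge]
    (8,2)@(17, 5): e=[-14,7,14] → ·
    (7,3)@(15, 7): e=[-10,5,12] → ·
  covered (1 px):
    · · · · · · · · ·
    · · · · · · · · ·
    · · · · · · · # ·
    · · · · · · · · ·
    · · · · · · · · ·
    · · · · · · · · ·
    · · · · · · · · ·
    · · · · · · · · ·

Result: 26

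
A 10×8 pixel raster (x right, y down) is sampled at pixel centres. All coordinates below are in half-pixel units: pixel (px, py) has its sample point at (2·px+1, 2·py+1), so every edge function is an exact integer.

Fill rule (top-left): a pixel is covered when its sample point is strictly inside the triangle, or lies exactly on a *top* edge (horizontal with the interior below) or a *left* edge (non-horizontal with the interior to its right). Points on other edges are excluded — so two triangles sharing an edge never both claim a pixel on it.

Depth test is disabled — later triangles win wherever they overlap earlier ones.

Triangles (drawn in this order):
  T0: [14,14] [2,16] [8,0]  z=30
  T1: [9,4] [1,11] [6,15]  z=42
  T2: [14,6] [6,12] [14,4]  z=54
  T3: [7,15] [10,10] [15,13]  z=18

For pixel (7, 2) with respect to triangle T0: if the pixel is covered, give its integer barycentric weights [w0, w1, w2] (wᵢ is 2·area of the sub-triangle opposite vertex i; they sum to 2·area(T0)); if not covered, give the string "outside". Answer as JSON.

T0:
  2·area = 180
  edge (14, 14)→(2, 16): d=(-12,2) right/bottom  bias=-1
  edge (2, 16)→(8, 0): d=(6,-16) top-left  bias=+0
  edge (8, 0)→(14, 14): d=(6,14) right/bottom  bias=-1
    (3,1)@(7, 3): e=[146,2,32] → #
    (4,1)@(9, 3): e=[142,34,4] → #
    (5,1)@(11, 3): e=[138,66,-24] → ·
    (3,2)@(7, 5): e=[122,14,44] → #
    (5,2)@(11, 5): e=[114,78,-12] → ·
    (3,3)@(7, 7): e=[98,26,56] → #
    (5,3)@(11, 7): e=[90,90,0] → ·  [on edge]
    (2,4)@(5, 9): e=[78,6,96] → #
    (5,4)@(11, 9): e=[66,102,12] → #
    (6,4)@(13, 9): e=[62,134,-16] → ·
    (2,5)@(5, 11): e=[54,18,108] → #
    (6,5)@(13, 11): e=[38,146,-4] → ·
  covered (22 px):
    · · · · · · · · · ·
    · · · # # · · · · ·
    · · · # # · · · · ·
    · · · # # · · · · ·
    · · # # # # · · · ·
    · · # # # # · · · ·
    · · # # # # # · · ·
    · # # # · · · · · ·
T1:
  2·area = 67  (B↔C swapped to make it positive)
  edge (9, 4)→(6, 15): d=(-3,11) right/bottom  bias=-1
  edge (6, 15)→(1, 11): d=(-5,-4) top-left  bias=+0
  edge (1, 11)→(9, 4): d=(8,-7) top-left  bias=+0
    (3,3)@(7, 7): e=[13,44,10] → #
    (4,3)@(9, 7): e=[-9,52,24] → ·
    (2,4)@(5, 9): e=[29,26,12] → #
    (4,4)@(9, 9): e=[-15,42,40] → ·
    (0,5)@(1, 11): e=[67,0,0] → #  [on edge]
    (1,5)@(3, 11): e=[45,8,14] → #
    (4,5)@(9, 11): e=[-21,32,56] → ·
    (0,6)@(1, 13): e=[61,-10,16] → ·
    (1,6)@(3, 13): e=[39,-2,30] → ·
    (2,6)@(5, 13): e=[17,6,44] → #
    (3,6)@(7, 13): e=[-5,14,58] → ·
    (2,7)@(5, 15): e=[11,-4,60] → ·
  covered (8 px):
    · · · · · · · · · ·
    · · · · · · · · · ·
    · · · · · · · · · ·
    · · · # · · · · · ·
    · · # # · · · · · ·
    # # # # · · · · · ·
    · · # · · · · · · ·
    · · · · · · · · · ·
T2:
  2·area = 16
  edge (14, 6)→(6, 12): d=(-8,6) right/bottom  bias=-1
  edge (6, 12)→(14, 4): d=(8,-8) top-left  bias=+0
  edge (14, 4)→(14, 6): d=(0,2) right/bottom  bias=-1
    (8,0)@(17, 1): e=[22,0,-6] → ·  [on edge]
    (7,1)@(15, 3): e=[18,0,-2] → ·  [on edge]
    (6,2)@(13, 5): e=[14,0,2] → #  [on edge]
    (7,2)@(15, 5): e=[2,16,-2] → ·
    (5,3)@(11, 7): e=[10,0,6] → #  [on edge]
    (6,3)@(13, 7): e=[-2,16,2] → ·
    (4,4)@(9, 9): e=[6,0,10] → #  [on edge]
    (5,4)@(11, 9): e=[-6,16,6] → ·
    (3,5)@(7, 11): e=[2,0,14] → #  [on edge]
    (4,5)@(9, 11): e=[-10,16,10] → ·
    (2,6)@(5, 13): e=[-2,0,18] → ·  [on edge]
    (3,6)@(7, 13): e=[-14,16,14] → ·
    (1,7)@(3, 15): e=[-6,0,22] → ·  [on edge]
  covered (4 px):
    · · · · · · · · · ·
    · · · · · · · · · ·
    · · · · · · # · · ·
    · · · · · # · · · ·
    · · · · # · · · · ·
    · · · # · · · · · ·
    · · · · · · · · · ·
    · · · · · · · · · ·
T3:
  2·area = 34
  edge (7, 15)→(10, 10): d=(3,-5) top-left  bias=+0
  edge (10, 10)→(15, 13): d=(5,3) right/bottom  bias=-1
  edge (15, 13)→(7, 15): d=(-8,2) right/bottom  bias=-1
    (6,2)@(13, 5): e=[0,-34,68] → ·  [on edge]
    (2,3)@(5, 7): e=[-34,0,68] → ·  [on edge]
    (5,5)@(11, 11): e=[8,2,24] → #
    (6,5)@(13, 11): e=[18,-4,20] → ·
    (4,6)@(9, 13): e=[4,18,12] → #
    (6,6)@(13, 13): e=[24,6,4] → #
    (7,6)@(15, 13): e=[34,0,0] → ·  [on edge]
    (3,7)@(7, 15): e=[0,34,0] → ·  [on edge]
    (4,7)@(9, 15): e=[10,28,-4] → ·
    (5,7)@(11, 15): e=[20,22,-8] → ·
    (6,7)@(13, 15): e=[30,16,-12] → ·
  covered (4 px):
    · · · · · · · · · ·
    · · · · · · · · · ·
    · · · · · · · · · ·
    · · · · · · · · · ·
    · · · · · · · · · ·
    · · · · · # · · · ·
    · · · · # # # · · ·
    · · · · · · · · · ·

Result: "outside"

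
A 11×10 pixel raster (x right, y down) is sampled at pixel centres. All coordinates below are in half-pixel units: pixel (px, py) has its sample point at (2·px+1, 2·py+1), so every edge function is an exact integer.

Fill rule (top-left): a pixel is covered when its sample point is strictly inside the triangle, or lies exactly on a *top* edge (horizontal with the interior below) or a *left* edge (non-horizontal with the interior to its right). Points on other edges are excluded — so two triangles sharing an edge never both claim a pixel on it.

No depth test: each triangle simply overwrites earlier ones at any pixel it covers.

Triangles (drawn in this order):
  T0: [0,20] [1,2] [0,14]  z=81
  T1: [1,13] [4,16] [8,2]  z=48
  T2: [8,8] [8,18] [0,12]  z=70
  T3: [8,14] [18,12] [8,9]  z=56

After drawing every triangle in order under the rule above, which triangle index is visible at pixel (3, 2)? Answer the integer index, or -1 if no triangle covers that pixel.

T0:
  2·area = 6  (B↔C swapped to make it positive)
  edge (0, 20)→(0, 14): d=(0,-6) top-left  bias=+0
  edge (0, 14)→(1, 2): d=(1,-12) top-left  bias=+0
  edge (1, 2)→(0, 20): d=(-1,18) right/bottom  bias=-1
  covered (0 px):
    · · · · · · · · · · ·
    · · · · · · · · · · ·
    · · · · · · · · · · ·
    · · · · · · · · · · ·
    · · · · · · · · · · ·
    · · · · · · · · · · ·
    · · · · · · · · · · ·
    · · · · · · · · · · ·
    · · · · · · · · · · ·
    · · · · · · · · · · ·
T1:
  2·area = 54  (B↔C swapped to make it positive)
  edge (1, 13)→(8, 2): d=(7,-11) top-left  bias=+0
  edge (8, 2)→(4, 16): d=(-4,14) right/bottom  bias=-1
  edge (4, 16)→(1, 13): d=(-3,-3) top-left  bias=+0
    (3,2)@(7, 5): e=[10,2,42] → #
    (4,2)@(9, 5): e=[32,-26,48] → ·
    (2,3)@(5, 7): e=[2,22,30] → #
    (3,3)@(7, 7): e=[24,-6,36] → ·
    (2,4)@(5, 9): e=[16,14,24] → #
    (3,4)@(7, 9): e=[38,-14,30] → ·
    (1,5)@(3, 11): e=[8,34,12] → #
    (3,5)@(7, 11): e=[52,-22,24] → ·
    (0,6)@(1, 13): e=[0,54,0] → #  [on edge]
    (2,6)@(5, 13): e=[44,-2,12] → ·
    (0,7)@(1, 15): e=[14,46,-6] → ·
    (1,7)@(3, 15): e=[36,18,0] → #  [on edge]
    (2,8)@(5, 17): e=[72,-18,0] → ·  [on edge]
    (3,9)@(7, 19): e=[108,-54,0] → ·  [on edge]
  covered (8 px):
    · · · · · · · · · · ·
    · · · · · · · · · · ·
    · · · # · · · · · · ·
    · · # · · · · · · · ·
    · · # · · · · · · · ·
    · # # · · · · · · · ·
    # # · · · · · · · · ·
    · # · · · · · · · · ·
    · · · · · · · · · · ·
    · · · · · · · · · · ·
T2:
  2·area = 80
  edge (8, 8)→(8, 18): d=(0,10) right/bottom  bias=-1
  edge (8, 18)→(0, 12): d=(-8,-6) top-left  bias=+0
  edge (0, 12)→(8, 8): d=(8,-4) top-left  bias=+0
    (3,4)@(7, 9): e=[10,66,4] → #
    (4,4)@(9, 9): e=[-10,78,12] → ·
    (1,5)@(3, 11): e=[50,26,4] → #
    (2,5)@(5, 11): e=[30,38,12] → #
    (4,5)@(9, 11): e=[-10,62,28] → ·
    (1,6)@(3, 13): e=[50,10,20] → #
    (4,6)@(9, 13): e=[-10,46,44] → ·
    (1,7)@(3, 15): e=[50,-6,36] → ·
    (2,7)@(5, 15): e=[30,6,44] → #
    (4,7)@(9, 15): e=[-10,30,60] → ·
    (2,8)@(5, 17): e=[30,-10,60] → ·
    (3,8)@(7, 17): e=[10,2,68] → #
  covered (10 px):
    · · · · · · · · · · ·
    · · · · · · · · · · ·
    · · · · · · · · · · ·
    · · · · · · · · · · ·
    · · · # · · · · · · ·
    · # # # · · · · · · ·
    · # # # · · · · · · ·
    · · # # · · · · · · ·
    · · · # · · · · · · ·
    · · · · · · · · · · ·
T3:
  2·area = 50  (B↔C swapped to make it positive)
  edge (8, 14)→(8, 9): d=(0,-5) top-left  bias=+0
  edge (8, 9)→(18, 12): d=(10,3) right/bottom  bias=-1
  edge (18, 12)→(8, 14): d=(-10,2) right/bottom  bias=-1
    (4,5)@(9, 11): e=[5,17,28] → #
    (5,5)@(11, 11): e=[15,11,24] → #
    (6,5)@(13, 11): e=[25,5,20] → #
    (7,5)@(15, 11): e=[35,-1,16] → ·
    (4,6)@(9, 13): e=[5,37,8] → #
    (6,6)@(13, 13): e=[25,25,0] → ·  [on edge]
    (1,7)@(3, 15): e=[-25,75,0] → ·  [on edge]
    (4,7)@(9, 15): e=[5,57,-12] → ·
    (5,7)@(11, 15): e=[15,51,-16] → ·
  covered (5 px):
    · · · · · · · · · · ·
    · · · · · · · · · · ·
    · · · · · · · · · · ·
    · · · · · · · · · · ·
    · · · · · · · · · · ·
    · · · · # # # · · · ·
    · · · · # # · · · · ·
    · · · · · · · · · · ·
    · · · · · · · · · · ·
    · · · · · · · · · · ·

Z-buffer (winner per pixel, '.' = empty):
  . . . . . . . . . . .
  . . . . . . . . . . .
  . . . 1 . . . . . . .
  . . 1 . . . . . . . .
  . . 1 2 . . . . . . .
  . 2 2 2 3 3 3 . . . .
  1 2 2 2 3 3 . . . . .
  . 1 2 2 . . . . . . .
  . . . 2 . . . . . . .
  . . . . . . . . . . .

Final: 1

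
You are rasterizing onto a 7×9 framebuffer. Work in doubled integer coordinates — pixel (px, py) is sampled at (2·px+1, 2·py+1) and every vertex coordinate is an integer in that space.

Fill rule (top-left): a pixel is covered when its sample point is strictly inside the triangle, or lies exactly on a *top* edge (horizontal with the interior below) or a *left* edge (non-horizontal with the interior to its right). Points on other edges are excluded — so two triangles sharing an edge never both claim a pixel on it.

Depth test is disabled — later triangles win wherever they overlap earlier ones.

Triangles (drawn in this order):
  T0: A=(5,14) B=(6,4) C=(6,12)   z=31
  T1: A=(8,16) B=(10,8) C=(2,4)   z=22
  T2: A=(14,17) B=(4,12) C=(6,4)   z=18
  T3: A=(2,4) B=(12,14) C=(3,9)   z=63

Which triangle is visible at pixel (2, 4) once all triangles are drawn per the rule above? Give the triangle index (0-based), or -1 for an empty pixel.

T0:
  2·area = 8
  edge (5, 14)→(6, 4): d=(1,-10) top-left  bias=+0
  edge (6, 4)→(6, 12): d=(0,8) right/bottom  bias=-1
  edge (6, 12)→(5, 14): d=(-1,2) right/bottom  bias=-1
  covered (0 px):
    . . . . . . .
    . . . . . . .
    . . . . . . .
    . . . . . . .
    . . . . . . .
    . . . . . . .
    . . . . . . .
    . . . . . . .
    . . . . . . .
T1:
  2·area = 72  (B↔C swapped to make it positive)
  edge (8, 16)→(2, 4): d=(-6,-12) top-left  bias=+0
  edge (2, 4)→(10, 8): d=(8,4) right/bottom  bias=-1
  edge (10, 8)→(8, 16): d=(-2,8) right/bottom  bias=-1
    (1,2)@(3, 5): e=[6,4,62] → X
    (2,2)@(5, 5): e=[30,-4,46] → .
    (1,3)@(3, 7): e=[-6,20,58] → .
    (2,3)@(5, 7): e=[18,12,42] → X
    (3,3)@(7, 7): e=[42,4,26] → X
    (4,3)@(9, 7): e=[66,-4,10] → .
    (2,4)@(5, 9): e=[6,28,38] → X
    (4,4)@(9, 9): e=[54,12,6] → X
    (5,4)@(11, 9): e=[78,4,-10] → .
    (2,5)@(5, 11): e=[-6,44,34] → .
    (3,5)@(7, 11): e=[18,36,18] → X
    (5,5)@(11, 11): e=[66,20,-14] → .
  covered (9 px):
    . . . . . . .
    . . . . . . .
    . X . . . . .
    . . X X . . .
    . . X X X . .
    . . . X X . .
    . . . X . . .
    . . . . . . .
    . . . . . . .
T2:
  2·area = 90
  edge (14, 17)→(4, 12): d=(-10,-5) top-left  bias=+0
  edge (4, 12)→(6, 4): d=(2,-8) top-left  bias=+0
  edge (6, 4)→(14, 17): d=(8,13) right/bottom  bias=-1
    (3,3)@(7, 7): e=[65,14,11] → X
    (4,3)@(9, 7): e=[75,30,-15] → .
    (2,4)@(5, 9): e=[35,2,53] → X
    (4,4)@(9, 9): e=[55,34,1] → X
    (5,4)@(11, 9): e=[65,50,-25] → .
    (2,5)@(5, 11): e=[15,6,69] → X
    (5,5)@(11, 11): e=[45,54,-9] → .
    (2,6)@(5, 13): e=[-5,10,85] → .
    (3,6)@(7, 13): e=[5,26,59] → X
    (5,6)@(11, 13): e=[25,58,7] → X
    (6,6)@(13, 13): e=[35,74,-19] → .
    (3,7)@(7, 15): e=[-15,30,75] → .
  covered (11 px):
    . . . . . . .
    . . . . . . .
    . . . . . . .
    . . . X . . .
    . . X X X . .
    . . X X X . .
    . . . X X X .
    . . . . . X .
    . . . . . . .
T3:
  2·area = 40
  edge (2, 4)→(12, 14): d=(10,10) right/bottom  bias=-1
  edge (12, 14)→(3, 9): d=(-9,-5) top-left  bias=+0
  edge (3, 9)→(2, 4): d=(-1,-5) top-left  bias=+0
    (0,1)@(1, 3): e=[0,44,-4] → .  [on edge]
    (1,2)@(3, 5): e=[0,36,4] → .  [on edge]
    (1,3)@(3, 7): e=[20,18,2] → X
    (2,3)@(5, 7): e=[0,28,12] → .  [on edge]
    (1,4)@(3, 9): e=[40,0,0] → X  [on edge]
    (2,4)@(5, 9): e=[20,10,10] → X
    (3,4)@(7, 9): e=[0,20,20] → .  [on edge]
    (1,5)@(3, 11): e=[60,-18,-2] → .
    (2,5)@(5, 11): e=[40,-8,8] → .
    (3,5)@(7, 11): e=[20,2,18] → X
    (4,5)@(9, 11): e=[0,12,28] → .  [on edge]
    (3,6)@(7, 13): e=[40,-16,16] → .
    (5,6)@(11, 13): e=[0,4,36] → .  [on edge]
    (6,7)@(13, 15): e=[0,-4,44] → .  [on edge]
  covered (4 px):
    . . . . . . .
    . . . . . . .
    . . . . . . .
    . X . . . . .
    . X X . . . .
    . . . X . . .
    . . . . . . .
    . . . . . . .
    . . . . . . .

Z-buffer (winner per pixel, '.' = empty):
  . . . . . . .
  . . . . . . .
  . 1 . . . . .
  . 3 1 2 . . .
  . 3 3 2 2 . .
  . . 2 3 2 . .
  . . . 2 2 2 .
  . . . . . 2 .
  . . . . . . .

Answer: 3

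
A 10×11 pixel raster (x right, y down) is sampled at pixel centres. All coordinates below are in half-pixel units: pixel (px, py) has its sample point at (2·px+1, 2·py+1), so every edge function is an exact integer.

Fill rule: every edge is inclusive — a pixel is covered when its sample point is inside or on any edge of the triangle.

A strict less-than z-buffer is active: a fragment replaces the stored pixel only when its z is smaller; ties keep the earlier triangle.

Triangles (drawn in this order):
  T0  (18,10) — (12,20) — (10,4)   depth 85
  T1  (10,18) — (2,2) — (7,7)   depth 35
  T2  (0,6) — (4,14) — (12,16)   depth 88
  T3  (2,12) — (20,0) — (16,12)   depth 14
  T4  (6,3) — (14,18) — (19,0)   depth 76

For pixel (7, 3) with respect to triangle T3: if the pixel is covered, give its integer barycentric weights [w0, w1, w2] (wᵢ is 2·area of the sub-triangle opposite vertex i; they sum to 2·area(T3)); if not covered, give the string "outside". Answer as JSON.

T0:
  2·area = 116
  edge (18, 10)→(12, 20): d=(-6,10) inclusive
  edge (12, 20)→(10, 4): d=(-2,-16) inclusive
  edge (10, 4)→(18, 10): d=(8,6) inclusive
    (5,2)@(11, 5): e=[100,14,2] → #
    (6,2)@(13, 5): e=[80,46,-10] → ·
    (5,3)@(11, 7): e=[88,10,18] → #
    (6,3)@(13, 7): e=[68,42,6] → #
    (7,3)@(15, 7): e=[48,74,-6] → ·
    (5,4)@(11, 9): e=[76,6,34] → #
    (7,4)@(15, 9): e=[36,70,10] → #
    (8,4)@(17, 9): e=[16,102,-2] → ·
    (5,5)@(11, 11): e=[64,2,50] → #
    (8,5)@(17, 11): e=[4,98,14] → #
    (9,5)@(19, 11): e=[-16,130,2] → ·
    (5,6)@(11, 13): e=[52,-2,66] → ·
    (7,7)@(15, 15): e=[0,58,58] → #  [on edge]
  covered (15 px):
    · · · · · · · · · ·
    · · · · · · · · · ·
    · · · · · # · · · ·
    · · · · · # # · · ·
    · · · · · # # # · ·
    · · · · · # # # # ·
    · · · · · · # # · ·
    · · · · · · # # · ·
    · · · · · · # · · ·
    · · · · · · · · · ·
    · · · · · · · · · ·
T1:
  2·area = 40
  edge (10, 18)→(2, 2): d=(-8,-16) inclusive
  edge (2, 2)→(7, 7): d=(5,5) inclusive
  edge (7, 7)→(10, 18): d=(3,11) inclusive
    (0,0)@(1, 1): e=[-8,0,48] → ·  [on edge]
    (1,1)@(3, 3): e=[8,0,32] → #  [on edge]
    (2,1)@(5, 3): e=[40,-10,10] → ·
    (1,2)@(3, 5): e=[-8,10,38] → ·
    (2,2)@(5, 5): e=[24,0,16] → #  [on edge]
    (3,2)@(7, 5): e=[56,-10,-6] → ·
    (2,3)@(5, 7): e=[8,10,22] → #
    (3,3)@(7, 7): e=[40,0,0] → #  [on edge]
    (4,3)@(9, 7): e=[72,-10,-22] → ·
    (2,4)@(5, 9): e=[-8,20,28] → ·
    (3,4)@(7, 9): e=[24,10,6] → #
    (4,4)@(9, 9): e=[56,0,-16] → ·  [on edge]
    (5,5)@(11, 11): e=[72,0,-32] → ·  [on edge]
    (6,6)@(13, 13): e=[88,0,-48] → ·  [on edge]
    (7,7)@(15, 15): e=[104,0,-64] → ·  [on edge]
    (8,8)@(17, 17): e=[120,0,-80] → ·  [on edge]
    (9,9)@(19, 19): e=[136,0,-96] → ·  [on edge]
  covered (7 px):
    · · · · · · · · · ·
    · # · · · · · · · ·
    · · # · · · · · · ·
    · · # # · · · · · ·
    · · · # · · · · · ·
    · · · # · · · · · ·
    · · · · · · · · · ·
    · · · · # · · · · ·
    · · · · · · · · · ·
    · · · · · · · · · ·
    · · · · · · · · · ·
T2:
  2·area = 56  (B↔C swapped to make it positive)
  edge (0, 6)→(12, 16): d=(12,10) inclusive
  edge (12, 16)→(4, 14): d=(-8,-2) inclusive
  edge (4, 14)→(0, 6): d=(-4,-8) inclusive
    (0,3)@(1, 7): e=[2,50,4] → #
    (1,3)@(3, 7): e=[-18,54,20] → ·
    (0,4)@(1, 9): e=[26,34,-4] → ·
    (1,4)@(3, 9): e=[6,38,12] → #
    (2,4)@(5, 9): e=[-14,42,28] → ·
    (1,5)@(3, 11): e=[30,22,4] → #
    (2,5)@(5, 11): e=[10,26,20] → #
    (3,5)@(7, 11): e=[-10,30,36] → ·
    (1,6)@(3, 13): e=[54,6,-4] → ·
    (2,6)@(5, 13): e=[34,10,12] → #
    (3,6)@(7, 13): e=[14,14,28] → #
    (4,6)@(9, 13): e=[-6,18,44] → ·
  covered (7 px):
    · · · · · · · · · ·
    · · · · · · · · · ·
    · · · · · · · · · ·
    # · · · · · · · · ·
    · # · · · · · · · ·
    · # # · · · · · · ·
    · · # # · · · · · ·
    · · · · # · · · · ·
    · · · · · · · · · ·
    · · · · · · · · · ·
    · · · · · · · · · ·
T3:
  2·area = 168
  edge (2, 12)→(20, 0): d=(18,-12) inclusive
  edge (20, 0)→(16, 12): d=(-4,12) inclusive
  edge (16, 12)→(2, 12): d=(-14,0) inclusive
    (9,0)@(19, 1): e=[6,8,154] → #
    (8,1)@(17, 3): e=[18,24,126] → #
    (9,1)@(19, 3): e=[42,0,126] → #  [on edge]
    (6,2)@(13, 5): e=[6,64,98] → #
    (7,2)@(15, 5): e=[30,40,98] → #
    (9,2)@(19, 5): e=[78,-8,98] → ·
    (5,3)@(11, 7): e=[18,80,70] → #
    (9,3)@(19, 7): e=[114,-16,70] → ·
    (3,4)@(7, 9): e=[6,120,42] → #
    (4,4)@(9, 9): e=[30,96,42] → #
    (8,4)@(17, 9): e=[126,0,42] → #  [on edge]
    (9,4)@(19, 9): e=[150,-24,42] → ·
    (7,7)@(15, 15): e=[210,0,-42] → ·  [on edge]
    (6,10)@(13, 21): e=[294,0,-126] → ·  [on edge]
  covered (22 px):
    · · · · · · · · · #
    · · · · · · · · # #
    · · · · · · # # # ·
    · · · · · # # # # ·
    · · · # # # # # # ·
    · · # # # # # # · ·
    · · · · · · · · · ·
    · · · · · · · · · ·
    · · · · · · · · · ·
    · · · · · · · · · ·
    · · · · · · · · · ·
T4:
  2·area = 219  (B↔C swapped to make it positive)
  edge (6, 3)→(19, 0): d=(13,-3) inclusive
  edge (19, 0)→(14, 18): d=(-5,18) inclusive
  edge (14, 18)→(6, 3): d=(-8,-15) inclusive
    (7,0)@(15, 1): e=[1,67,151] → #
    (8,0)@(17, 1): e=[7,31,181] → #
    (9,0)@(19, 1): e=[13,-5,211] → ·
    (3,1)@(7, 3): e=[3,201,15] → #
    (4,1)@(9, 3): e=[9,165,45] → #
    (5,1)@(11, 3): e=[15,129,75] → #
    (6,1)@(13, 3): e=[21,93,105] → #
    (9,1)@(19, 3): e=[39,-15,195] → ·
    (3,2)@(7, 5): e=[29,191,-1] → ·
    (4,2)@(9, 5): e=[35,155,29] → #
    (9,2)@(19, 5): e=[65,-25,179] → ·
    (4,3)@(9, 7): e=[61,145,13] → #
  covered (27 px):
    · · · · · · · # # ·
    · · · # # # # # # ·
    · · · · # # # # # ·
    · · · · # # # # # ·
    · · · · · # # # · ·
    · · · · · # # # · ·
    · · · · · · # # · ·
    · · · · · · # · · ·
    · · · · · · · · · ·
    · · · · · · · · · ·
    · · · · · · · · · ·

Final: [32,70,66]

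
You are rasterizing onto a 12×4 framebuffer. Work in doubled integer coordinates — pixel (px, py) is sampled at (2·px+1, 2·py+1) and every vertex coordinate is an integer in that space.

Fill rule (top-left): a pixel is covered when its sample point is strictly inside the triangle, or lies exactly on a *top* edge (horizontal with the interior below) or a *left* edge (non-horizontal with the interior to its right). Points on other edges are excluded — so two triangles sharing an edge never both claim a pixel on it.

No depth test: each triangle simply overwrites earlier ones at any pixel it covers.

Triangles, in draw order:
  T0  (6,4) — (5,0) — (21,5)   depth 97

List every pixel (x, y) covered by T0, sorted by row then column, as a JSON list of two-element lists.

T0:
  2·area = 59
  edge (6, 4)→(5, 0): d=(-1,-4) top-left  bias=+0
  edge (5, 0)→(21, 5): d=(16,5) right/bottom  bias=-1
  edge (21, 5)→(6, 4): d=(-15,-1) top-left  bias=+0
    (3,0)@(7, 1): e=[7,6,46] → █
    (4,0)@(9, 1): e=[15,-4,48] → ·
    (3,1)@(7, 3): e=[5,38,16] → █
    (4,1)@(9, 3): e=[13,28,18] → █
    (5,1)@(11, 3): e=[21,18,20] → █
    (6,1)@(13, 3): e=[29,8,22] → █
    (7,1)@(15, 3): e=[37,-2,24] → ·
    (3,2)@(7, 5): e=[3,70,-14] → ·
    (4,2)@(9, 5): e=[11,60,-12] → ·
    (5,2)@(11, 5): e=[19,50,-10] → ·
    (6,2)@(13, 5): e=[27,40,-8] → ·
    (10,2)@(21, 5): e=[59,0,0] → ·  [on edge]
  covered (5 px):
    · · · █ · · · · · · · ·
    · · · █ █ █ █ · · · · ·
    · · · · · · · · · · · ·
    · · · · · · · · · · · ·

Answer: [[3,0],[3,1],[4,1],[5,1],[6,1]]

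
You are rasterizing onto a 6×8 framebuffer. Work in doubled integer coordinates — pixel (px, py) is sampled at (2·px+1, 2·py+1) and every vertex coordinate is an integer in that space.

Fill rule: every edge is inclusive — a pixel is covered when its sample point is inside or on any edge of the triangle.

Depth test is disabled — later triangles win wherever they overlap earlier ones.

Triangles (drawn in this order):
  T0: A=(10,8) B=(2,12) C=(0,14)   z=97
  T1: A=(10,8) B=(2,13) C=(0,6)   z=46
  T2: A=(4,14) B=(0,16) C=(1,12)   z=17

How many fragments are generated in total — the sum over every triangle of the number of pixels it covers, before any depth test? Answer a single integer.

T0:
  2·area = 8  (B↔C swapped to make it positive)
  edge (10, 8)→(0, 14): d=(-10,6) inclusive
  edge (0, 14)→(2, 12): d=(2,-2) inclusive
  edge (2, 12)→(10, 8): d=(8,-4) inclusive
    (5,1)@(11, 3): e=[44,0,-36] → .  [on edge]
    (4,2)@(9, 5): e=[36,0,-28] → .  [on edge]
    (3,3)@(7, 7): e=[28,0,-20] → .  [on edge]
    (2,4)@(5, 9): e=[20,0,-12] → .  [on edge]
    (1,5)@(3, 11): e=[12,0,-4] → .  [on edge]
    (2,5)@(5, 11): e=[0,4,4] → X  [on edge]
    (3,5)@(7, 11): e=[-12,8,12] → .
    (0,6)@(1, 13): e=[4,0,4] → X  [on edge]
    (1,6)@(3, 13): e=[-8,4,12] → .
    (2,6)@(5, 13): e=[-20,8,20] → .
    (0,7)@(1, 15): e=[-16,4,20] → .
  covered (2 px):
    . . . . . .
    . . . . . .
    . . . . . .
    . . . . . .
    . . . . . .
    . . X . . .
    X . . . . .
    . . . . . .
T1:
  2·area = 66
  edge (10, 8)→(2, 13): d=(-8,5) inclusive
  edge (2, 13)→(0, 6): d=(-2,-7) inclusive
  edge (0, 6)→(10, 8): d=(10,2) inclusive
    (0,3)@(1, 7): e=[53,5,8] → X
    (1,3)@(3, 7): e=[43,19,4] → X
    (2,3)@(5, 7): e=[33,33,0] → X  [on edge]
    (3,3)@(7, 7): e=[23,47,-4] → .
    (0,4)@(1, 9): e=[37,1,28] → X
    (3,4)@(7, 9): e=[7,43,16] → X
    (4,4)@(9, 9): e=[-3,57,12] → .
    (0,5)@(1, 11): e=[21,-3,48] → .
    (1,5)@(3, 11): e=[11,11,44] → X
    (3,5)@(7, 11): e=[-9,39,36] → .
    (1,6)@(3, 13): e=[-5,7,64] → .
    (2,6)@(5, 13): e=[-15,21,60] → .
  covered (9 px):
    . . . . . .
    . . . . . .
    . . . . . .
    X X X . . .
    X X X X . .
    . X X . . .
    . . . . . .
    . . . . . .
T2:
  2·area = 14
  edge (4, 14)→(0, 16): d=(-4,2) inclusive
  edge (0, 16)→(1, 12): d=(1,-4) inclusive
  edge (1, 12)→(4, 14): d=(3,2) inclusive
    (0,6)@(1, 13): e=[10,1,3] → X
    (1,6)@(3, 13): e=[6,9,-1] → .
    (0,7)@(1, 15): e=[2,3,9] → X
    (1,7)@(3, 15): e=[-2,11,5] → .
  covered (2 px):
    . . . . . .
    . . . . . .
    . . . . . .
    . . . . . .
    . . . . . .
    . . . . . .
    X . . . . .
    X . . . . .

Answer: 13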